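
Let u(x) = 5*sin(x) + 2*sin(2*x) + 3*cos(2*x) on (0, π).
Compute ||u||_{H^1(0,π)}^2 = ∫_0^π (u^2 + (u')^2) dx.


||u||_{H^1(0,π)}^2 = -100 + 115*π/2

u'(x) = -6*sin(2*x) + 5*cos(x) + 4*cos(2*x).
Expand u² and (u')² and integrate term by term on (0, π), using: for integers n ≥ 1, ∫_0^π sin²(nx) dx = ∫_0^π cos²(nx) dx = π/2; for n ≠ n', ∫_0^π sin(nx)sin(n'x) dx = ∫_0^π cos(nx)cos(n'x) dx = 0; and by product-to-sum, ∫_0^π sin(nx)cos(n'x) dx = ½∫_0^π [sin((n+n')x) + sin((n−n')x)] dx, which is 0 when n+n' is even and 2n/(n²−n'²) when n+n' is odd (it need not vanish on (0, π)).
  u² squared terms: (2)²·∫sin(2x)² dx = 4·π/2 = 2*π;  (3)²·∫cos(2x)² dx = 9·π/2 = 9*π/2;  (5)²·∫sin(x)² dx = 25·π/2 = 25*π/2.
  u² cross terms: 2·(2)·(3)·∫sin(2x)·cos(2x) dx = 12·(0) = 0;  2·(2)·(5)·∫sin(2x)·sin(x) dx = 20·(0) = 0;  2·(3)·(5)·∫cos(2x)·sin(x) dx = 30·(-2/3) = -20.
  So ∫_0^π u² dx = 2*π + 9*π/2 + 25*π/2 + 0 + 0 − 20 = -20 + 19*π.
  (u')² squared terms: (-6)²·∫sin(2x)² dx = 36·π/2 = 18*π;  (4)²·∫cos(2x)² dx = 16·π/2 = 8*π;  (5)²·∫cos(x)² dx = 25·π/2 = 25*π/2.
  (u')² cross terms: 2·(-6)·(4)·∫sin(2x)·cos(2x) dx = -48·(0) = 0;  2·(-6)·(5)·∫sin(2x)·cos(x) dx = -60·(4/3) = -80;  2·(4)·(5)·∫cos(2x)·cos(x) dx = 40·(0) = 0.
  So ∫_0^π (u')² dx = 18*π + 8*π + 25*π/2 + 0 − 80 + 0 = -80 + 77*π/2.
||u||_{H^1}^2 = (-20 + 19*π) + (-80 + 77*π/2) = -100 + 115*π/2.


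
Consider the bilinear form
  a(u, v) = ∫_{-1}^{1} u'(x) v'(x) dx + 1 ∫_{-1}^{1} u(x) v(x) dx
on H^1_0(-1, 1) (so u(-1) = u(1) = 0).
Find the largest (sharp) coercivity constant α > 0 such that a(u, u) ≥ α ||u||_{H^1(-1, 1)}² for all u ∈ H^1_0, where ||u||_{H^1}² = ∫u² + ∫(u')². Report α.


α = 1

Coercivity of a(·,·) on H^1_0(-1, 1) means a(u, u) ≥ α ||u||_{H^1}² for every u ∈ H^1_0.
The interval has length L = 2, and Poincaré/coercivity depend only on L. Here a(u, u) = ∫(u')² + (1)·∫u².
Here c = 1 ≥ 1, so a(u,u) = ∫(u')² + c∫u² ≥ ∫(u')² + ∫u² = ||u||_{H^1}², i.e. α = 1 works. No larger α is possible: a(u,u) ≥ α||u||_{H^1}² means (1−α)∫(u')² ≥ (α−c)∫u², and for the modes u_n = sin(nπ(x−x₀)/L) (x₀ the left endpoint) one has ∫u_n²/∫(u_n')² = (L/(nπ))² → 0, so a(u_n,u_n)/||u_n||_{H^1}² → 1. Hence the optimal constant is α = 1.
Therefore α = 1.


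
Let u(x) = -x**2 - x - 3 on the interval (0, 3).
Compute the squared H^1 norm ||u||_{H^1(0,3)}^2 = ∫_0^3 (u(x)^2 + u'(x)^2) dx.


||u||_{H^1}^2 = 2631/10

The H^1 norm (squared) on an interval (0, L) is
  ||u||_{H^1}^2 = ∫_0^L u(x)^2 dx + ∫_0^L u'(x)^2 dx.
Compute u'(x) = -2*x - 1.
Then u(x)^2 = x**4 + 2*x**3 + 7*x**2 + 6*x + 9 and u'(x)^2 = 4*x**2 + 4*x + 1.
Integrate each monomial from 0 to 3 using ∫_0^3 c·x^n dx = c·3^(n+1)/(n+1):
  ∫_0^3 u(x)^2 dx = ∫_0^3 (x^4 + 2*x^3 + 7*x^2 + 6*x + 9) dx. Term by term:
    ∫_0^3 x^4 dx = 243/5;  ∫_0^3 2*x^3 dx = 81/2;  ∫_0^3 7*x^2 dx = 63;
    ∫_0^3 6*x dx = 27;  ∫_0^3 9 dx = 27.
  Sum: 243/5 + 81/2 + 63 + 27 + 27 = 2061/10.
  ∫_0^3 u'(x)^2 dx = ∫_0^3 (4*x^2 + 4*x + 1) dx. Term by term:
    ∫_0^3 4*x^2 dx = 36;  ∫_0^3 4*x dx = 18;  ∫_0^3 1 dx = 3.
  Sum: 36 + 18 + 3 = 57.
Adding: ||u||_{H^1}^2 = 2061/10 + 57 = 2631/10.


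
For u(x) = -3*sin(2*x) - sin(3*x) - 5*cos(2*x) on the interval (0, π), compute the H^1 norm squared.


||u||_{H^1(0,π)}^2 = 60 + 90*π

u'(x) = 10*sin(2*x) - 6*cos(2*x) - 3*cos(3*x).
Expand u² and (u')² and integrate term by term on (0, π), using: for integers n ≥ 1, ∫_0^π sin²(nx) dx = ∫_0^π cos²(nx) dx = π/2; for n ≠ n', ∫_0^π sin(nx)sin(n'x) dx = ∫_0^π cos(nx)cos(n'x) dx = 0; and by product-to-sum, ∫_0^π sin(nx)cos(n'x) dx = ½∫_0^π [sin((n+n')x) + sin((n−n')x)] dx, which is 0 when n+n' is even and 2n/(n²−n'²) when n+n' is odd (it need not vanish on (0, π)).
  u² squared terms: (-1)²·∫sin(3x)² dx = 1·π/2 = π/2;  (-5)²·∫cos(2x)² dx = 25·π/2 = 25*π/2;  (-3)²·∫sin(2x)² dx = 9·π/2 = 9*π/2.
  u² cross terms: 2·(-1)·(-5)·∫sin(3x)·cos(2x) dx = 10·(6/5) = 12;  2·(-1)·(-3)·∫sin(3x)·sin(2x) dx = 6·(0) = 0;  2·(-5)·(-3)·∫cos(2x)·sin(2x) dx = 30·(0) = 0.
  So ∫_0^π u² dx = π/2 + 25*π/2 + 9*π/2 + 12 + 0 + 0 = 12 + 35*π/2.
  (u')² squared terms: (-6)²·∫cos(2x)² dx = 36·π/2 = 18*π;  (-3)²·∫cos(3x)² dx = 9·π/2 = 9*π/2;  (10)²·∫sin(2x)² dx = 100·π/2 = 50*π.
  (u')² cross terms: 2·(-6)·(-3)·∫cos(2x)·cos(3x) dx = 36·(0) = 0;  2·(-6)·(10)·∫cos(2x)·sin(2x) dx = -120·(0) = 0;  2·(-3)·(10)·∫cos(3x)·sin(2x) dx = -60·(-4/5) = 48.
  So ∫_0^π (u')² dx = 18*π + 9*π/2 + 50*π + 0 + 0 + 48 = 48 + 145*π/2.
||u||_{H^1}^2 = (12 + 35*π/2) + (48 + 145*π/2) = 60 + 90*π.


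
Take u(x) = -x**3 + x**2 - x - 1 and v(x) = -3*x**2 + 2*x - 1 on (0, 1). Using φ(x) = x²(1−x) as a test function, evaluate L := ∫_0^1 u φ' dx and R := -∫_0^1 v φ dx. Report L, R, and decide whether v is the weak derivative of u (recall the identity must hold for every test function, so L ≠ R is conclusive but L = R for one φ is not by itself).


LHS = 1/12, RHS = 1/12. Yes, v = u' weakly.

u(x) = -x**3 + x**2 - x - 1, classical derivative u'(x) = -3*x**2 + 2*x - 1.
φ(x) = x²(1−x), so φ'(x) = x*(2 - 3*x).
Note φ(0) = φ(1) = 0, so the boundary term u·φ vanishes.
LHS = ∫_0^1 u(x) φ'(x) dx = ∫_0^1 (3*x^5 - 5*x^4 + 5*x^3 + x^2 - 2*x) dx. Term by term:
  ∫_0^1 3*x^5 dx = 1/2;  ∫_0^1 -5*x^4 dx = -1;  ∫_0^1 5*x^3 dx = 5/4;
  ∫_0^1 x^2 dx = 1/3;  ∫_0^1 -2*x dx = -1.
Sum: 1/2 − 1 + 5/4 + 1/3 − 1 = 1/12.
So LHS = 1/12.
∫_0^1 v(x) φ(x) dx = ∫_0^1 (3*x^5 - 5*x^4 + 3*x^3 - x^2) dx. Term by term:
  ∫_0^1 3*x^5 dx = 1/2;  ∫_0^1 -5*x^4 dx = -1;  ∫_0^1 3*x^3 dx = 3/4;
  ∫_0^1 -x^2 dx = -1/3.
Sum: 1/2 − 1 + 3/4 − 1/3 = -1/12.
So RHS = -∫_0^1 v(x) φ(x) dx = 1/12.
LHS = RHS, so the identity holds for this test φ.
Moreover u is smooth here and v(x) = u'(x) = -3*x**2 + 2*x - 1 pointwise, so the identity holds for every test function. Hence v is the weak derivative of u.


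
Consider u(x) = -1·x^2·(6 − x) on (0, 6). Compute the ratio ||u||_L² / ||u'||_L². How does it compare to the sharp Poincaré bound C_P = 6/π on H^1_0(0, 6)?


||u||_L² / ||u'||_L² = 3*sqrt(14)/7 < C_P = 6/π.

u(x) = -1·x^2·(6 − x), so u'(x) = 3*x*(x - 4).
u(x) = -1·x^2·(6 − x) vanishes at x = 0 and x = 6, so u ∈ H^1_0(0, 6). Differentiate via the product rule and integrate the resulting polynomials term by term.
  ∫_0^6 u² dx = ∫_0^6 (x^6 - 12*x^5 + 36*x^4) dx. Term by term:
    ∫_0^6 x^6 dx = 279936/7;  ∫_0^6 -12*x^5 dx = -93312;  ∫_0^6 36*x^4 dx = 279936/5.
  Sum: 279936/7 − 93312 + 279936/5 = 93312/35.
  ∫_0^6 (u')² dx = ∫_0^6 (9*x^4 - 72*x^3 + 144*x^2) dx. Term by term:
    ∫_0^6 9*x^4 dx = 69984/5;  ∫_0^6 -72*x^3 dx = -23328;  ∫_0^6 144*x^2 dx = 10368.
  Sum: 69984/5 − 23328 + 10368 = 5184/5.
∫_0^6 u² dx = 93312/35, so ||u||_L² = 216*sqrt(70)/35.
∫_0^6 (u')² dx = 5184/5, so ||u'||_L² = 72*sqrt(5)/5.
Ratio ||u||_L² / ||u'||_L² = 3*sqrt(14)/7.
Sharp Poincaré constant on H^1_0(0, 6) is C_P = L/π = 6/π, achieved by sin(π/6·x).
A polynomial bump cannot attain the sharp Poincaré constant (only the first sine eigenfunction does), so the ratio is strictly less than C_P, consistent with ||u||_L² ≤ C_P ||u'||_L².


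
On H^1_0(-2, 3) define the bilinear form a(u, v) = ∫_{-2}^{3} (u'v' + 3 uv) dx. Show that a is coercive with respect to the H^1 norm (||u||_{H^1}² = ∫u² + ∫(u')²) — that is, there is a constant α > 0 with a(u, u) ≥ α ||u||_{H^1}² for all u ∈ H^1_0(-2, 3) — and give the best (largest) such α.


α = 1

Coercivity of a(·,·) on H^1_0(-2, 3) means a(u, u) ≥ α ||u||_{H^1}² for every u ∈ H^1_0.
The interval has length L = 5, and Poincaré/coercivity depend only on L. Here a(u, u) = ∫(u')² + (3)·∫u².
Here c = 3 ≥ 1, so a(u,u) = ∫(u')² + c∫u² ≥ ∫(u')² + ∫u² = ||u||_{H^1}², i.e. α = 1 works. No larger α is possible: a(u,u) ≥ α||u||_{H^1}² means (1−α)∫(u')² ≥ (α−c)∫u², and for the modes u_n = sin(nπ(x−x₀)/L) (x₀ the left endpoint) one has ∫u_n²/∫(u_n')² = (L/(nπ))² → 0, so a(u_n,u_n)/||u_n||_{H^1}² → 1. Hence the optimal constant is α = 1.
Therefore α = 1.


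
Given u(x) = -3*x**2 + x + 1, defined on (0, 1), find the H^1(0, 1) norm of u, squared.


||u||_{H^1}^2 = 229/30

The H^1 norm (squared) on an interval (0, L) is
  ||u||_{H^1}^2 = ∫_0^L u(x)^2 dx + ∫_0^L u'(x)^2 dx.
Compute u'(x) = 1 - 6*x.
Then u(x)^2 = 9*x**4 - 6*x**3 - 5*x**2 + 2*x + 1 and u'(x)^2 = 36*x**2 - 12*x + 1.
Integrate each monomial from 0 to 1 using ∫_0^1 c·x^n dx = c·1^(n+1)/(n+1):
  ∫_0^1 u(x)^2 dx = ∫_0^1 (9*x^4 - 6*x^3 - 5*x^2 + 2*x + 1) dx. Term by term:
    ∫_0^1 9*x^4 dx = 9/5;  ∫_0^1 -6*x^3 dx = -3/2;  ∫_0^1 -5*x^2 dx = -5/3;
    ∫_0^1 2*x dx = 1;  ∫_0^1 1 dx = 1.
  Sum: 9/5 − 3/2 − 5/3 + 1 + 1 = 19/30.
  ∫_0^1 u'(x)^2 dx = ∫_0^1 (36*x^2 - 12*x + 1) dx. Term by term:
    ∫_0^1 36*x^2 dx = 12;  ∫_0^1 -12*x dx = -6;  ∫_0^1 1 dx = 1.
  Sum: 12 − 6 + 1 = 7.
Adding: ||u||_{H^1}^2 = 19/30 + 7 = 229/30.


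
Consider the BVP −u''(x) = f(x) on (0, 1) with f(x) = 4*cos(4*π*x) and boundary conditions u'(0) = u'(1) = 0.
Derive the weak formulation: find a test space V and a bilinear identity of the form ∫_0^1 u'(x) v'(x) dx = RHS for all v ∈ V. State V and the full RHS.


V = H^1(0, 1) (no boundary constraint on v; u is determined up to an additive constant); weak form: ∫_0^1 u'v' dx = ∫_0^1 (4*cos(4*π*x)) v dx for all v ∈ V.

Multiply both sides by a test function v and integrate from 0 to 1:
  ∫_0^1 −u''(x) v(x) dx = ∫_0^1 f(x) v(x) dx.
Integrate the LHS by parts once:
  ∫_0^1 −u'' v dx = −[u'(x) v(x)]_0^1 + ∫_0^1 u'(x) v'(x) dx.
Thus ∫_0^1 u'(x) v'(x) dx = ∫_0^1 f(x) v(x) dx + [u'(x) v(x)]_0^1.
Choose V so that boundary terms are either known or forced to vanish.
u has homogeneous Neumann: u'(0) = u'(1) = 0. So [u' v]_0^1 = 0·v(1) − 0·v(0) = 0 for any v; take V = H^1(0, 1).
Weak formulation: find u (satisfying any essential BC) such that ∫_0^1 u'(x) v'(x) dx = ∫_0^1 f v dx for all v ∈ V (homogeneous Neumann, so boundary terms vanish).
Substituting f(x) = 4*cos(4*π*x), the right-hand side is ∫_0^1 (4*cos(4*π*x)) v dx.
Compatibility check (pure Neumann): taking v ≡ 1 ∈ V gives 0 = ∫_0^1 f dx + (0) − (0), i.e. ∫_0^1 f dx must equal u'(0) − u'(1) = 0. Indeed ∫_0^1 (4*cos(4*π*x)) dx = 0, so the data are compatible. The solution is then unique only up to an additive constant (fix it e.g. by requiring ∫_0^1 u dx = 0).


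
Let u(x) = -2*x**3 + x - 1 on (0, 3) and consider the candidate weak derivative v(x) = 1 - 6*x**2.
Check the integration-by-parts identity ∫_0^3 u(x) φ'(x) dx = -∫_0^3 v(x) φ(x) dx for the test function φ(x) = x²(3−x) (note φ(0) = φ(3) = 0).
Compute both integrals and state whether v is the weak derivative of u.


LHS = 2781/20, RHS = 2781/20. Yes, v = u' weakly.

u(x) = -2*x**3 + x - 1, classical derivative u'(x) = 1 - 6*x**2.
φ(x) = x²(3−x), so φ'(x) = 3*x*(2 - x).
Note φ(0) = φ(3) = 0, so the boundary term u·φ vanishes.
LHS = ∫_0^3 u(x) φ'(x) dx = ∫_0^3 (6*x^5 - 12*x^4 - 3*x^3 + 9*x^2 - 6*x) dx. Term by term:
  ∫_0^3 6*x^5 dx = 729;  ∫_0^3 -12*x^4 dx = -2916/5;  ∫_0^3 -3*x^3 dx = -243/4;
  ∫_0^3 9*x^2 dx = 81;  ∫_0^3 -6*x dx = -27.
Sum: 729 − 2916/5 − 243/4 + 81 − 27 = 2781/20.
So LHS = 2781/20.
∫_0^3 v(x) φ(x) dx = ∫_0^3 (6*x^5 - 18*x^4 - x^3 + 3*x^2) dx. Term by term:
  ∫_0^3 6*x^5 dx = 729;  ∫_0^3 -18*x^4 dx = -4374/5;  ∫_0^3 -x^3 dx = -81/4;
  ∫_0^3 3*x^2 dx = 27.
Sum: 729 − 4374/5 − 81/4 + 27 = -2781/20.
So RHS = -∫_0^3 v(x) φ(x) dx = 2781/20.
LHS = RHS, so the identity holds for this test φ.
Moreover u is smooth here and v(x) = u'(x) = 1 - 6*x**2 pointwise, so the identity holds for every test function. Hence v is the weak derivative of u.


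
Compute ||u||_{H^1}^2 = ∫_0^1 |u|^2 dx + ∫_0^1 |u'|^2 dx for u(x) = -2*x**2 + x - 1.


||u||_{H^1}^2 = 19/5

The H^1 norm (squared) on an interval (0, L) is
  ||u||_{H^1}^2 = ∫_0^L u(x)^2 dx + ∫_0^L u'(x)^2 dx.
Compute u'(x) = 1 - 4*x.
Then u(x)^2 = 4*x**4 - 4*x**3 + 5*x**2 - 2*x + 1 and u'(x)^2 = 16*x**2 - 8*x + 1.
Integrate each monomial from 0 to 1 using ∫_0^1 c·x^n dx = c·1^(n+1)/(n+1):
  ∫_0^1 u(x)^2 dx = ∫_0^1 (4*x^4 - 4*x^3 + 5*x^2 - 2*x + 1) dx. Term by term:
    ∫_0^1 4*x^4 dx = 4/5;  ∫_0^1 -4*x^3 dx = -1;  ∫_0^1 5*x^2 dx = 5/3;
    ∫_0^1 -2*x dx = -1;  ∫_0^1 1 dx = 1.
  Sum: 4/5 − 1 + 5/3 − 1 + 1 = 22/15.
  ∫_0^1 u'(x)^2 dx = ∫_0^1 (16*x^2 - 8*x + 1) dx. Term by term:
    ∫_0^1 16*x^2 dx = 16/3;  ∫_0^1 -8*x dx = -4;  ∫_0^1 1 dx = 1.
  Sum: 16/3 − 4 + 1 = 7/3.
Adding: ||u||_{H^1}^2 = 22/15 + 7/3 = 19/5.


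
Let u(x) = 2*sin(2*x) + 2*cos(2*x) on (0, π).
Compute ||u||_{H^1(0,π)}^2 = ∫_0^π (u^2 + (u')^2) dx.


||u||_{H^1(0,π)}^2 = 20*π

u'(x) = -4*sin(2*x) + 4*cos(2*x).
Expand u² and (u')² and integrate term by term on (0, π), using: for integers n ≥ 1, ∫_0^π sin²(nx) dx = ∫_0^π cos²(nx) dx = π/2; for n ≠ n', ∫_0^π sin(nx)sin(n'x) dx = ∫_0^π cos(nx)cos(n'x) dx = 0; and by product-to-sum, ∫_0^π sin(nx)cos(n'x) dx = ½∫_0^π [sin((n+n')x) + sin((n−n')x)] dx, which is 0 when n+n' is even and 2n/(n²−n'²) when n+n' is odd (it need not vanish on (0, π)).
  u² squared terms: (2)²·∫cos(2x)² dx = 4·π/2 = 2*π;  (2)²·∫sin(2x)² dx = 4·π/2 = 2*π.
  u² cross terms: 2·(2)·(2)·∫cos(2x)·sin(2x) dx = 8·(0) = 0.
  So ∫_0^π u² dx = 2*π + 2*π + 0 = 4*π.
  (u')² squared terms: (-4)²·∫sin(2x)² dx = 16·π/2 = 8*π;  (4)²·∫cos(2x)² dx = 16·π/2 = 8*π.
  (u')² cross terms: 2·(-4)·(4)·∫sin(2x)·cos(2x) dx = -32·(0) = 0.
  So ∫_0^π (u')² dx = 8*π + 8*π + 0 = 16*π.
||u||_{H^1}^2 = (4*π) + (16*π) = 20*π.


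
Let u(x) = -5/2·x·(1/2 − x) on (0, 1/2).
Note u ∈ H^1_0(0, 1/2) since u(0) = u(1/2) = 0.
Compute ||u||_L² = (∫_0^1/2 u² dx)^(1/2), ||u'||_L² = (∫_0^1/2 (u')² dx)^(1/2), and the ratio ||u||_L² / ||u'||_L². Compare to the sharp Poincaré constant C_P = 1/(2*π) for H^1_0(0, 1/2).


||u||_L² / ||u'||_L² = sqrt(10)/20 < C_P = 1/(2*π).

u(x) = -5/2·x·(1/2 − x), so u'(x) = 5*x - 5/4.
u(x) = -5/2·x·(1/2 − x) vanishes at x = 0 and x = 1/2, so u ∈ H^1_0(0, 1/2). Differentiate via the product rule and integrate the resulting polynomials term by term.
  ∫_0^1/2 u² dx = ∫_0^1/2 (25*x^4/4 - 25*x^3/4 + 25*x^2/16) dx. Term by term:
    ∫_0^1/2 25*x^4/4 dx = 5/128;  ∫_0^1/2 -25*x^3/4 dx = -25/256;  ∫_0^1/2 25*x^2/16 dx = 25/384.
  Sum: 5/128 − 25/256 + 25/384 = 5/768.
  ∫_0^1/2 (u')² dx = ∫_0^1/2 (25*x^2 - 25*x/2 + 25/16) dx. Term by term:
    ∫_0^1/2 25*x^2 dx = 25/24;  ∫_0^1/2 -25*x/2 dx = -25/16;  ∫_0^1/2 25/16 dx = 25/32.
  Sum: 25/24 − 25/16 + 25/32 = 25/96.
∫_0^1/2 u² dx = 5/768, so ||u||_L² = sqrt(15)/48.
∫_0^1/2 (u')² dx = 25/96, so ||u'||_L² = 5*sqrt(6)/24.
Ratio ||u||_L² / ||u'||_L² = sqrt(10)/20.
Sharp Poincaré constant on H^1_0(0, 1/2) is C_P = L/π = 1/(2*π), achieved by sin(2*π·x).
A polynomial bump cannot attain the sharp Poincaré constant (only the first sine eigenfunction does), so the ratio is strictly less than C_P, consistent with ||u||_L² ≤ C_P ||u'||_L².


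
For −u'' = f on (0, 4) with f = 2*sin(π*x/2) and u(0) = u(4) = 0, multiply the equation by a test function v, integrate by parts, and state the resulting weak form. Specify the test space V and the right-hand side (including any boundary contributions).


V = H^1_0(0, 4) (so v(0) = v(4) = 0); weak form: ∫_0^4 u'v' dx = ∫_0^4 (2*sin(π*x/2)) v dx for all v ∈ V.

Multiply both sides by a test function v and integrate from 0 to 4:
  ∫_0^4 −u''(x) v(x) dx = ∫_0^4 f(x) v(x) dx.
Integrate the LHS by parts once:
  ∫_0^4 −u'' v dx = −[u'(x) v(x)]_0^4 + ∫_0^4 u'(x) v'(x) dx.
Thus ∫_0^4 u'(x) v'(x) dx = ∫_0^4 f(x) v(x) dx + [u'(x) v(x)]_0^4.
Choose V so that boundary terms are either known or forced to vanish.
u is Dirichlet: u(0) = u(4) = 0. Let V = H^1_0(0, 4); then v(0) = v(4) = 0, and [u' v]_0^4 = 0.
Weak formulation: find u (satisfying any essential BC) such that ∫_0^4 u'(x) v'(x) dx = ∫_0^4 f v dx for all v ∈ V.
Substituting f(x) = 2*sin(π*x/2), the right-hand side is ∫_0^4 (2*sin(π*x/2)) v dx.


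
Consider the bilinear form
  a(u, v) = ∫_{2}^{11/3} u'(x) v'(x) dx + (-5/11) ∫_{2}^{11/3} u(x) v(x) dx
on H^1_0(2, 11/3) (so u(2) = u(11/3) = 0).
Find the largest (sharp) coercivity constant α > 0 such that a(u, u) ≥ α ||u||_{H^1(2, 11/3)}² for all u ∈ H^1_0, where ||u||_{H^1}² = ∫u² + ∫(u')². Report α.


α = (-125 + 99*π^2)/(11*(25 + 9*π^2))

Coercivity of a(·,·) on H^1_0(2, 11/3) means a(u, u) ≥ α ||u||_{H^1}² for every u ∈ H^1_0.
The interval has length L = 5/3, and Poincaré/coercivity depend only on L. Here a(u, u) = ∫(u')² + (-5/11)·∫u².
Here c = -5/11 < 0 with |c| < (π/L)² = 9*π^2/25, so coercivity still holds. The condition a(u,u) ≥ α||u||_{H^1}² reads (1−α)∫(u')² ≥ (α−c)∫u². Any admissible α is ≤ 1 (rapidly oscillating u have ∫u²/∫(u')² → 0), and α = 1 would force 0 ≥ (1−c)∫u², impossible since c < 1; so 1−α > 0. By the sharp Poincaré inequality on H^1_0 of an interval of length L, ∫(u')² ≥ (π/L)²∫u² with equality for the first sine mode sin(π(x−x₀)/L) (x₀ the left endpoint), so the inequality holds for all u iff (1−α)(π/L)² ≥ α − c, i.e. α ≤ ((π/L)² + c)/((π/L)² + 1) = (1 + c(L/π)²)/(1 + (L/π)²). (Direct route, valid since c ≤ 0: Poincaré gives c∫u² ≥ c(L/π)²∫(u')², so a(u,u) ≥ (1 + c(L/π)²)∫(u')², while ||u||_{H^1}² ≤ (1 + (L/π)²)∫(u')²; dividing yields the same α.) With (π/L)² = 9*π^2/25 and c = -5/11, the largest admissible constant is α = ((π/L)² + c)/((π/L)² + 1).
Simplifying, α = (-125 + 99*π^2)/(11*(25 + 9*π^2)).


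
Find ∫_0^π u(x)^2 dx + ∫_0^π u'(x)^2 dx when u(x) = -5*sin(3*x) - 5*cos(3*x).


||u||_{H^1(0,π)}^2 = 250*π

u'(x) = 15*sin(3*x) - 15*cos(3*x).
Expand u² and (u')² and integrate term by term on (0, π), using: for integers n ≥ 1, ∫_0^π sin²(nx) dx = ∫_0^π cos²(nx) dx = π/2; for n ≠ n', ∫_0^π sin(nx)sin(n'x) dx = ∫_0^π cos(nx)cos(n'x) dx = 0; and by product-to-sum, ∫_0^π sin(nx)cos(n'x) dx = ½∫_0^π [sin((n+n')x) + sin((n−n')x)] dx, which is 0 when n+n' is even and 2n/(n²−n'²) when n+n' is odd (it need not vanish on (0, π)).
  u² squared terms: (-5)²·∫cos(3x)² dx = 25·π/2 = 25*π/2;  (-5)²·∫sin(3x)² dx = 25·π/2 = 25*π/2.
  u² cross terms: 2·(-5)·(-5)·∫cos(3x)·sin(3x) dx = 50·(0) = 0.
  So ∫_0^π u² dx = 25*π/2 + 25*π/2 + 0 = 25*π.
  (u')² squared terms: (-15)²·∫cos(3x)² dx = 225·π/2 = 225*π/2;  (15)²·∫sin(3x)² dx = 225·π/2 = 225*π/2.
  (u')² cross terms: 2·(-15)·(15)·∫cos(3x)·sin(3x) dx = -450·(0) = 0.
  So ∫_0^π (u')² dx = 225*π/2 + 225*π/2 + 0 = 225*π.
||u||_{H^1}^2 = (25*π) + (225*π) = 250*π.


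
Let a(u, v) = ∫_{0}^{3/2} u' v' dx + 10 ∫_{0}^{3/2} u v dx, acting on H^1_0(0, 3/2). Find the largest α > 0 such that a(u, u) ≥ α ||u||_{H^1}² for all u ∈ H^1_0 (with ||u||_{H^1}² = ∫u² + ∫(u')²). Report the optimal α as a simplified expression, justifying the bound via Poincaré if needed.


α = 1

Coercivity of a(·,·) on H^1_0(0, 3/2) means a(u, u) ≥ α ||u||_{H^1}² for every u ∈ H^1_0.
The interval has length L = 3/2, and Poincaré/coercivity depend only on L. Here a(u, u) = ∫(u')² + (10)·∫u².
Here c = 10 ≥ 1, so a(u,u) = ∫(u')² + c∫u² ≥ ∫(u')² + ∫u² = ||u||_{H^1}², i.e. α = 1 works. No larger α is possible: a(u,u) ≥ α||u||_{H^1}² means (1−α)∫(u')² ≥ (α−c)∫u², and for the modes u_n = sin(nπ(x−x₀)/L) (x₀ the left endpoint) one has ∫u_n²/∫(u_n')² = (L/(nπ))² → 0, so a(u_n,u_n)/||u_n||_{H^1}² → 1. Hence the optimal constant is α = 1.
Therefore α = 1.


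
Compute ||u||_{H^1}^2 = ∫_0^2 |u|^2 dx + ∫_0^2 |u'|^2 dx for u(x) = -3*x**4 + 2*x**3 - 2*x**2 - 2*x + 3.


||u||_{H^1}^2 = 16350/7

The H^1 norm (squared) on an interval (0, L) is
  ||u||_{H^1}^2 = ∫_0^L u(x)^2 dx + ∫_0^L u'(x)^2 dx.
Compute u'(x) = -12*x**3 + 6*x**2 - 4*x - 2.
Then u(x)^2 = 9*x**8 - 12*x**7 + 16*x**6 + 4*x**5 - 22*x**4 + 20*x**3 - 8*x**2 - 12*x + 9 and u'(x)^2 = 144*x**6 - 144*x**5 + 132*x**4 - 8*x**2 + 16*x + 4.
Integrate each monomial from 0 to 2 using ∫_0^2 c·x^n dx = c·2^(n+1)/(n+1):
  ∫_0^2 u(x)^2 dx = ∫_0^2 (9*x^8 - 12*x^7 + 16*x^6 + 4*x^5 - 22*x^4 + 20*x^3 - 8*x^2 - 12*x + 9) dx. Term by term:
    ∫_0^2 9*x^8 dx = 512;  ∫_0^2 -12*x^7 dx = -384;  ∫_0^2 16*x^6 dx = 2048/7;
    ∫_0^2 4*x^5 dx = 128/3;  ∫_0^2 -22*x^4 dx = -704/5;  ∫_0^2 20*x^3 dx = 80;
    ∫_0^2 -8*x^2 dx = -64/3;  ∫_0^2 -12*x dx = -24;  ∫_0^2 9 dx = 18.
  Sum: 512 − 384 + 2048/7 + 128/3 − 704/5 + 80 − 64/3 − 24 + 18 = 39386/105.
  ∫_0^2 u'(x)^2 dx = ∫_0^2 (144*x^6 - 144*x^5 + 132*x^4 - 8*x^2 + 16*x + 4) dx. Term by term:
    ∫_0^2 144*x^6 dx = 18432/7;  ∫_0^2 -144*x^5 dx = -1536;  ∫_0^2 132*x^4 dx = 4224/5;
    ∫_0^2 -8*x^2 dx = -64/3;  ∫_0^2 16*x dx = 32;  ∫_0^2 4 dx = 8.
  Sum: 18432/7 − 1536 + 4224/5 − 64/3 + 32 + 8 = 205864/105.
Adding: ||u||_{H^1}^2 = 39386/105 + 205864/105 = 16350/7.


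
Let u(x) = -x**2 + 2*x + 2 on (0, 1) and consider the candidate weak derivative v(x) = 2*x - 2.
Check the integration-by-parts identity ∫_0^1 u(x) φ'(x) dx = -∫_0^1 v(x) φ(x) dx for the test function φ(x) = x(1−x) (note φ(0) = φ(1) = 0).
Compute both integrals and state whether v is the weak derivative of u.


LHS = -1/6, RHS = 1/6. No, v is not the weak derivative of u.

u(x) = -x**2 + 2*x + 2, classical derivative u'(x) = 2 - 2*x.
φ(x) = x(1−x), so φ'(x) = 1 - 2*x.
Note φ(0) = φ(1) = 0, so the boundary term u·φ vanishes.
LHS = ∫_0^1 u(x) φ'(x) dx = ∫_0^1 (2*x^3 - 5*x^2 - 2*x + 2) dx. Term by term:
  ∫_0^1 2*x^3 dx = 1/2;  ∫_0^1 -5*x^2 dx = -5/3;  ∫_0^1 -2*x dx = -1;
  ∫_0^1 2 dx = 2.
Sum: 1/2 − 5/3 − 1 + 2 = -1/6.
So LHS = -1/6.
∫_0^1 v(x) φ(x) dx = ∫_0^1 (-2*x^3 + 4*x^2 - 2*x) dx. Term by term:
  ∫_0^1 -2*x^3 dx = -1/2;  ∫_0^1 4*x^2 dx = 4/3;  ∫_0^1 -2*x dx = -1.
Sum: -1/2 + 4/3 − 1 = -1/6.
So RHS = -∫_0^1 v(x) φ(x) dx = 1/6.
LHS − RHS = -1/3 ≠ 0, so the identity fails.
(For a valid weak derivative the identity must hold for EVERY test function, in particular this one. The failure shows v is NOT the weak derivative of u.)
Correct weak derivative would be u'(x) = 2 - 2*x.


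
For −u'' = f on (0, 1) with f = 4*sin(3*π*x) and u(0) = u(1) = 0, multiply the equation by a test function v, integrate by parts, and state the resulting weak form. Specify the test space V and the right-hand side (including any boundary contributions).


V = H^1_0(0, 1) (so v(0) = v(1) = 0); weak form: ∫_0^1 u'v' dx = ∫_0^1 (4*sin(3*π*x)) v dx for all v ∈ V.

Multiply both sides by a test function v and integrate from 0 to 1:
  ∫_0^1 −u''(x) v(x) dx = ∫_0^1 f(x) v(x) dx.
Integrate the LHS by parts once:
  ∫_0^1 −u'' v dx = −[u'(x) v(x)]_0^1 + ∫_0^1 u'(x) v'(x) dx.
Thus ∫_0^1 u'(x) v'(x) dx = ∫_0^1 f(x) v(x) dx + [u'(x) v(x)]_0^1.
Choose V so that boundary terms are either known or forced to vanish.
u is Dirichlet: u(0) = u(1) = 0. Let V = H^1_0(0, 1); then v(0) = v(1) = 0, and [u' v]_0^1 = 0.
Weak formulation: find u (satisfying any essential BC) such that ∫_0^1 u'(x) v'(x) dx = ∫_0^1 f v dx for all v ∈ V.
Substituting f(x) = 4*sin(3*π*x), the right-hand side is ∫_0^1 (4*sin(3*π*x)) v dx.


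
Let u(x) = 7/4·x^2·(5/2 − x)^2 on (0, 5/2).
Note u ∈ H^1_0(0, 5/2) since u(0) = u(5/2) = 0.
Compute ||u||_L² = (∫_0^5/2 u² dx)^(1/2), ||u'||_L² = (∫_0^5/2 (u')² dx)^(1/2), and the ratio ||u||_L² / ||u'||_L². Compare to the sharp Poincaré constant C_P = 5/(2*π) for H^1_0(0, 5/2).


||u||_L² / ||u'||_L² = 5*sqrt(3)/12 < C_P = 5/(2*π).

u(x) = 7/4·x^2·(5/2 − x)^2, so u'(x) = 7*x*(2*x - 5)*(4*x - 5)/8.
u(x) = 7/4·x^2·(5/2 − x)^2 vanishes at x = 0 and x = 5/2, so u ∈ H^1_0(0, 5/2). Differentiate via the product rule and integrate the resulting polynomials term by term.
  ∫_0^5/2 u² dx = ∫_0^5/2 (49*x^8/16 - 245*x^7/8 + 3675*x^6/32 - 6125*x^5/32 + 30625*x^4/256) dx. Term by term:
    ∫_0^5/2 49*x^8/16 dx = 95703125/73728;  ∫_0^5/2 -245*x^7/8 dx = -95703125/16384;  ∫_0^5/2 3675*x^6/32 dx = 41015625/4096;
    ∫_0^5/2 -6125*x^5/32 dx = -95703125/12288;  ∫_0^5/2 30625*x^4/256 dx = 19140625/8192.
  Sum: 95703125/73728 − 95703125/16384 + 41015625/4096 − 95703125/12288 + 19140625/8192 = 2734375/147456.
  ∫_0^5/2 (u')² dx = ∫_0^5/2 (49*x^6 - 735*x^5/2 + 15925*x^4/16 - 18375*x^3/16 + 30625*x^2/64) dx. Term by term:
    ∫_0^5/2 49*x^6 dx = 546875/128;  ∫_0^5/2 -735*x^5/2 dx = -3828125/256;  ∫_0^5/2 15925*x^4/16 dx = 9953125/512;
    ∫_0^5/2 -18375*x^3/16 dx = -11484375/1024;  ∫_0^5/2 30625*x^2/64 dx = 3828125/1536.
  Sum: 546875/128 − 3828125/256 + 9953125/512 − 11484375/1024 + 3828125/1536 = 109375/3072.
∫_0^5/2 u² dx = 2734375/147456, so ||u||_L² = 625*sqrt(7)/384.
∫_0^5/2 (u')² dx = 109375/3072, so ||u'||_L² = 125*sqrt(21)/96.
Ratio ||u||_L² / ||u'||_L² = 5*sqrt(3)/12.
Sharp Poincaré constant on H^1_0(0, 5/2) is C_P = L/π = 5/(2*π), achieved by sin(2*π/5·x).
A polynomial bump cannot attain the sharp Poincaré constant (only the first sine eigenfunction does), so the ratio is strictly less than C_P, consistent with ||u||_L² ≤ C_P ||u'||_L².


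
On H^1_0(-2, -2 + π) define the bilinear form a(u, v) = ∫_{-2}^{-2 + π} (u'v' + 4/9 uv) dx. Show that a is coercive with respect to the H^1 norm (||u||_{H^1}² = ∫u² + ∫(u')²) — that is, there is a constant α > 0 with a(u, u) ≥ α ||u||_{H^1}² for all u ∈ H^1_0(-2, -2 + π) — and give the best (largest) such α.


α = 13/18

Coercivity of a(·,·) on H^1_0(-2, -2 + π) means a(u, u) ≥ α ||u||_{H^1}² for every u ∈ H^1_0.
The interval has length L = π, and Poincaré/coercivity depend only on L. Here a(u, u) = ∫(u')² + (4/9)·∫u².
Here 0 < c = 4/9 < 1. The condition a(u,u) ≥ α||u||_{H^1}² reads (1−α)∫(u')² ≥ (α−c)∫u². Any admissible α is ≤ 1 (rapidly oscillating u have ∫u²/∫(u')² → 0), and α = 1 would force 0 ≥ (1−c)∫u², impossible since c < 1; so 1−α > 0. By the sharp Poincaré inequality on H^1_0 of an interval of length L, ∫(u')² ≥ (π/L)²∫u² with equality for the first sine mode sin(π(x−x₀)/L) (x₀ the left endpoint), so the inequality holds for all u iff (1−α)(π/L)² ≥ α − c, i.e. α ≤ ((π/L)² + c)/((π/L)² + 1) = (1 + c(L/π)²)/(1 + (L/π)²). With (π/L)² = 1 and c = 4/9, the largest admissible constant is α = ((π/L)² + c)/((π/L)² + 1).
Simplifying, α = 13/18.


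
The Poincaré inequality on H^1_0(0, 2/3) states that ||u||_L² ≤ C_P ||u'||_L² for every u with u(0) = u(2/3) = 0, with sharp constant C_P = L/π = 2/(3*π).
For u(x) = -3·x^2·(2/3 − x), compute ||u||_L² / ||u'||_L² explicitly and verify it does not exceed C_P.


||u||_L² / ||u'||_L² = sqrt(14)/21 < C_P = 2/(3*π).

u(x) = -3·x^2·(2/3 − x), so u'(x) = x*(9*x - 4).
u(x) = -3·x^2·(2/3 − x) vanishes at x = 0 and x = 2/3, so u ∈ H^1_0(0, 2/3). Differentiate via the product rule and integrate the resulting polynomials term by term.
  ∫_0^2/3 u² dx = ∫_0^2/3 (9*x^6 - 12*x^5 + 4*x^4) dx. Term by term:
    ∫_0^2/3 9*x^6 dx = 128/1701;  ∫_0^2/3 -12*x^5 dx = -128/729;  ∫_0^2/3 4*x^4 dx = 128/1215.
  Sum: 128/1701 − 128/729 + 128/1215 = 128/25515.
  ∫_0^2/3 (u')² dx = ∫_0^2/3 (81*x^4 - 72*x^3 + 16*x^2) dx. Term by term:
    ∫_0^2/3 81*x^4 dx = 32/15;  ∫_0^2/3 -72*x^3 dx = -32/9;  ∫_0^2/3 16*x^2 dx = 128/81.
  Sum: 32/15 − 32/9 + 128/81 = 64/405.
∫_0^2/3 u² dx = 128/25515, so ||u||_L² = 8*sqrt(70)/945.
∫_0^2/3 (u')² dx = 64/405, so ||u'||_L² = 8*sqrt(5)/45.
Ratio ||u||_L² / ||u'||_L² = sqrt(14)/21.
Sharp Poincaré constant on H^1_0(0, 2/3) is C_P = L/π = 2/(3*π), achieved by sin(3*π/2·x).
A polynomial bump cannot attain the sharp Poincaré constant (only the first sine eigenfunction does), so the ratio is strictly less than C_P, consistent with ||u||_L² ≤ C_P ||u'||_L².


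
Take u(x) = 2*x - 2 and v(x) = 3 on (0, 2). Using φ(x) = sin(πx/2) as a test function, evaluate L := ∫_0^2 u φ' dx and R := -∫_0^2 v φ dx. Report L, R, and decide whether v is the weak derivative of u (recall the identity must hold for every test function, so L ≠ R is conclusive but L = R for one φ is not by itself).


LHS = -8/π, RHS = -12/π. No, v is not the weak derivative of u.

u(x) = 2*x - 2, classical derivative u'(x) = 2.
φ(x) = sin(πx/2), so φ'(x) = π*cos(π*x/2)/2.
Note φ(0) = φ(2) = 0, so the boundary term u·φ vanishes.
LHS = ∫_0^2 u(x) φ'(x) dx = ∫_0^2 (π*x*cos(π*x/2) - π*cos(π*x/2)) dx. Term by term:
  ∫_0^2 -π*cos(π*x/2) dx = 0;  ∫_0^2 π*x*cos(π*x/2) dx = -8/π.
Sum: 0 − 8/π = -8/π.
So LHS = -8/π.
∫_0^2 v(x) φ(x) dx = ∫_0^2 (3*sin(π*x/2)) dx. Term by term:
  ∫_0^2 3*sin(π*x/2) dx = 12/π.
So RHS = -∫_0^2 v(x) φ(x) dx = -12/π.
LHS − RHS = 4/π ≠ 0, so the identity fails.
(For a valid weak derivative the identity must hold for EVERY test function, in particular this one. The failure shows v is NOT the weak derivative of u.)
Correct weak derivative would be u'(x) = 2.


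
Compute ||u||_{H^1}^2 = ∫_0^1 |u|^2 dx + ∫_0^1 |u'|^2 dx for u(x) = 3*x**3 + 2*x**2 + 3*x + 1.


||u||_{H^1}^2 = 20801/210

The H^1 norm (squared) on an interval (0, L) is
  ||u||_{H^1}^2 = ∫_0^L u(x)^2 dx + ∫_0^L u'(x)^2 dx.
Compute u'(x) = 9*x**2 + 4*x + 3.
Then u(x)^2 = 9*x**6 + 12*x**5 + 22*x**4 + 18*x**3 + 13*x**2 + 6*x + 1 and u'(x)^2 = 81*x**4 + 72*x**3 + 70*x**2 + 24*x + 9.
Integrate each monomial from 0 to 1 using ∫_0^1 c·x^n dx = c·1^(n+1)/(n+1):
  ∫_0^1 u(x)^2 dx = ∫_0^1 (9*x^6 + 12*x^5 + 22*x^4 + 18*x^3 + 13*x^2 + 6*x + 1) dx. Term by term:
    ∫_0^1 9*x^6 dx = 9/7;  ∫_0^1 12*x^5 dx = 2;  ∫_0^1 22*x^4 dx = 22/5;
    ∫_0^1 18*x^3 dx = 9/2;  ∫_0^1 13*x^2 dx = 13/3;  ∫_0^1 6*x dx = 3;
    ∫_0^1 1 dx = 1.
  Sum: 9/7 + 2 + 22/5 + 9/2 + 13/3 + 3 + 1 = 4309/210.
  ∫_0^1 u'(x)^2 dx = ∫_0^1 (81*x^4 + 72*x^3 + 70*x^2 + 24*x + 9) dx. Term by term:
    ∫_0^1 81*x^4 dx = 81/5;  ∫_0^1 72*x^3 dx = 18;  ∫_0^1 70*x^2 dx = 70/3;
    ∫_0^1 24*x dx = 12;  ∫_0^1 9 dx = 9.
  Sum: 81/5 + 18 + 70/3 + 12 + 9 = 1178/15.
Adding: ||u||_{H^1}^2 = 4309/210 + 1178/15 = 20801/210.


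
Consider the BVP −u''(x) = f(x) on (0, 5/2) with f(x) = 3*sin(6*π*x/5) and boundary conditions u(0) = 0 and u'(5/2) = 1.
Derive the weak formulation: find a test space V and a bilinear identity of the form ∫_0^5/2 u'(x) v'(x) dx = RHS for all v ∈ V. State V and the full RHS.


V = {v ∈ H^1(0, 5/2) : v(0) = 0} (test functions vanish at x = 0 where u is specified); weak form: ∫_0^5/2 u'v' dx = ∫_0^5/2 (3*sin(6*π*x/5)) v dx + v(5/2) for all v ∈ V.

Multiply both sides by a test function v and integrate from 0 to 5/2:
  ∫_0^5/2 −u''(x) v(x) dx = ∫_0^5/2 f(x) v(x) dx.
Integrate the LHS by parts once:
  ∫_0^5/2 −u'' v dx = −[u'(x) v(x)]_0^5/2 + ∫_0^5/2 u'(x) v'(x) dx.
Thus ∫_0^5/2 u'(x) v'(x) dx = ∫_0^5/2 f(x) v(x) dx + [u'(x) v(x)]_0^5/2.
Choose V so that boundary terms are either known or forced to vanish.
Mixed BC: u(0) = 0 (Dirichlet) and u'(5/2) = 1 (Neumann). Define V = {v ∈ H^1(0, 5/2) : v(0) = 0}. Then [u' v]_0^5/2 = u'(5/2)·v(5/2) − u'(0)·0 = v(5/2).
Weak formulation: find u (satisfying any essential BC) such that ∫_0^5/2 u'(x) v'(x) dx = ∫_0^5/2 f v dx + v(5/2) for all v ∈ V (Dirichlet at 0 absorbed into V; Neumann datum at x = 5/2 contributes the boundary term).
Substituting f(x) = 3*sin(6*π*x/5), the right-hand side is ∫_0^5/2 (3*sin(6*π*x/5)) v dx + v(5/2).


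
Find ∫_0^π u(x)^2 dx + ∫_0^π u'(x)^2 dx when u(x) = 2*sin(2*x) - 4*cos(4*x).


||u||_{H^1(0,π)}^2 = 146*π

u'(x) = 16*sin(4*x) + 4*cos(2*x).
Expand u² and (u')² and integrate term by term on (0, π), using: for integers n ≥ 1, ∫_0^π sin²(nx) dx = ∫_0^π cos²(nx) dx = π/2; for n ≠ n', ∫_0^π sin(nx)sin(n'x) dx = ∫_0^π cos(nx)cos(n'x) dx = 0; and by product-to-sum, ∫_0^π sin(nx)cos(n'x) dx = ½∫_0^π [sin((n+n')x) + sin((n−n')x)] dx, which is 0 when n+n' is even and 2n/(n²−n'²) when n+n' is odd (it need not vanish on (0, π)).
  u² squared terms: (-4)²·∫cos(4x)² dx = 16·π/2 = 8*π;  (2)²·∫sin(2x)² dx = 4·π/2 = 2*π.
  u² cross terms: 2·(-4)·(2)·∫cos(4x)·sin(2x) dx = -16·(0) = 0.
  So ∫_0^π u² dx = 8*π + 2*π + 0 = 10*π.
  (u')² squared terms: (4)²·∫cos(2x)² dx = 16·π/2 = 8*π;  (16)²·∫sin(4x)² dx = 256·π/2 = 128*π.
  (u')² cross terms: 2·(4)·(16)·∫cos(2x)·sin(4x) dx = 128·(0) = 0.
  So ∫_0^π (u')² dx = 8*π + 128*π + 0 = 136*π.
||u||_{H^1}^2 = (10*π) + (136*π) = 146*π.


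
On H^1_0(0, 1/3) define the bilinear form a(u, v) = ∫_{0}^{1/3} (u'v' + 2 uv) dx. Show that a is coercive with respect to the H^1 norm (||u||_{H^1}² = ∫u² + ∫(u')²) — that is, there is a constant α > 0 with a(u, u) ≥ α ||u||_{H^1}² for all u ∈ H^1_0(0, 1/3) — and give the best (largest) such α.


α = 1

Coercivity of a(·,·) on H^1_0(0, 1/3) means a(u, u) ≥ α ||u||_{H^1}² for every u ∈ H^1_0.
The interval has length L = 1/3, and Poincaré/coercivity depend only on L. Here a(u, u) = ∫(u')² + (2)·∫u².
Here c = 2 ≥ 1, so a(u,u) = ∫(u')² + c∫u² ≥ ∫(u')² + ∫u² = ||u||_{H^1}², i.e. α = 1 works. No larger α is possible: a(u,u) ≥ α||u||_{H^1}² means (1−α)∫(u')² ≥ (α−c)∫u², and for the modes u_n = sin(nπ(x−x₀)/L) (x₀ the left endpoint) one has ∫u_n²/∫(u_n')² = (L/(nπ))² → 0, so a(u_n,u_n)/||u_n||_{H^1}² → 1. Hence the optimal constant is α = 1.
Therefore α = 1.


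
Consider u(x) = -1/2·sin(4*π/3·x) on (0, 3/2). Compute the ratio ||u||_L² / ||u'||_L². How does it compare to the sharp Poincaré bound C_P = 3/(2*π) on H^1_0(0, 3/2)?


||u||_L² / ||u'||_L² = 3/(4*π) < C_P = 3/(2*π).

u(x) = -1/2·sin(4*π/3·x), so u'(x) = -2*π*cos(4*π*x/3)/3.
Writing u(x) = A·sin(kπx/L) with A = -1/2 and k = 2, use ∫_0^L sin²(kπx/L) dx = L/2 and ∫_0^L cos²(kπx/L) dx = L/2.
u² = 1/4·sin²(4*π/3·x) and (u')² = 4*π^2/9·cos²(4*π/3·x), and each of sin², cos² integrates to L/2 = 3/4 over (0, 3/2).
∫_0^3/2 u² dx = 3/16, so ||u||_L² = sqrt(3)/4.
∫_0^3/2 (u')² dx = π^2/3, so ||u'||_L² = sqrt(3)*π/3.
Ratio ||u||_L² / ||u'||_L² = 3/(4*π).
Sharp Poincaré constant on H^1_0(0, 3/2) is C_P = L/π = 3/(2*π), achieved by sin(2*π/3·x).
This is the k = 2 harmonic; the ratio L/(kπ) is strictly less than C_P = L/π, consistent with the sharp inequality ||u||_L² ≤ C_P ||u'||_L².


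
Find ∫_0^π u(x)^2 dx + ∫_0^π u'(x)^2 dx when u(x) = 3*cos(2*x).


||u||_{H^1(0,π)}^2 = 45*π/2

u'(x) = -6*sin(2*x).
Expand u² and (u')² and integrate term by term on (0, π), using: for integers n ≥ 1, ∫_0^π sin²(nx) dx = ∫_0^π cos²(nx) dx = π/2; for n ≠ n', ∫_0^π sin(nx)sin(n'x) dx = ∫_0^π cos(nx)cos(n'x) dx = 0; and by product-to-sum, ∫_0^π sin(nx)cos(n'x) dx = ½∫_0^π [sin((n+n')x) + sin((n−n')x)] dx, which is 0 when n+n' is even and 2n/(n²−n'²) when n+n' is odd (it need not vanish on (0, π)).
  u² squared terms: (3)²·∫cos(2x)² dx = 9·π/2 = 9*π/2.
  So ∫_0^π u² dx = 9*π/2.
  (u')² squared terms: (-6)²·∫sin(2x)² dx = 36·π/2 = 18*π.
  So ∫_0^π (u')² dx = 18*π.
||u||_{H^1}^2 = (9*π/2) + (18*π) = 45*π/2.


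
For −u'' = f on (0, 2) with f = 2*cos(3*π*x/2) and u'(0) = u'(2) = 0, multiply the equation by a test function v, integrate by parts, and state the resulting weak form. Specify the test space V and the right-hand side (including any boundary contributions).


V = H^1(0, 2) (no boundary constraint on v; u is determined up to an additive constant); weak form: ∫_0^2 u'v' dx = ∫_0^2 (2*cos(3*π*x/2)) v dx for all v ∈ V.

Multiply both sides by a test function v and integrate from 0 to 2:
  ∫_0^2 −u''(x) v(x) dx = ∫_0^2 f(x) v(x) dx.
Integrate the LHS by parts once:
  ∫_0^2 −u'' v dx = −[u'(x) v(x)]_0^2 + ∫_0^2 u'(x) v'(x) dx.
Thus ∫_0^2 u'(x) v'(x) dx = ∫_0^2 f(x) v(x) dx + [u'(x) v(x)]_0^2.
Choose V so that boundary terms are either known or forced to vanish.
u has homogeneous Neumann: u'(0) = u'(2) = 0. So [u' v]_0^2 = 0·v(2) − 0·v(0) = 0 for any v; take V = H^1(0, 2).
Weak formulation: find u (satisfying any essential BC) such that ∫_0^2 u'(x) v'(x) dx = ∫_0^2 f v dx for all v ∈ V (homogeneous Neumann, so boundary terms vanish).
Substituting f(x) = 2*cos(3*π*x/2), the right-hand side is ∫_0^2 (2*cos(3*π*x/2)) v dx.
Compatibility check (pure Neumann): taking v ≡ 1 ∈ V gives 0 = ∫_0^2 f dx + (0) − (0), i.e. ∫_0^2 f dx must equal u'(0) − u'(2) = 0. Indeed ∫_0^2 (2*cos(3*π*x/2)) dx = 0, so the data are compatible. The solution is then unique only up to an additive constant (fix it e.g. by requiring ∫_0^2 u dx = 0).


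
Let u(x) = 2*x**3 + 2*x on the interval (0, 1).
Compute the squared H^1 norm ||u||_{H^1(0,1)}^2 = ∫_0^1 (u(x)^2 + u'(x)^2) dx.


||u||_{H^1}^2 = 2384/105

The H^1 norm (squared) on an interval (0, L) is
  ||u||_{H^1}^2 = ∫_0^L u(x)^2 dx + ∫_0^L u'(x)^2 dx.
Compute u'(x) = 6*x**2 + 2.
Then u(x)^2 = 4*x**6 + 8*x**4 + 4*x**2 and u'(x)^2 = 36*x**4 + 24*x**2 + 4.
Integrate each monomial from 0 to 1 using ∫_0^1 c·x^n dx = c·1^(n+1)/(n+1):
  ∫_0^1 u(x)^2 dx = ∫_0^1 (4*x^6 + 8*x^4 + 4*x^2) dx. Term by term:
    ∫_0^1 4*x^6 dx = 4/7;  ∫_0^1 8*x^4 dx = 8/5;  ∫_0^1 4*x^2 dx = 4/3.
  Sum: 4/7 + 8/5 + 4/3 = 368/105.
  ∫_0^1 u'(x)^2 dx = ∫_0^1 (36*x^4 + 24*x^2 + 4) dx. Term by term:
    ∫_0^1 36*x^4 dx = 36/5;  ∫_0^1 24*x^2 dx = 8;  ∫_0^1 4 dx = 4.
  Sum: 36/5 + 8 + 4 = 96/5.
Adding: ||u||_{H^1}^2 = 368/105 + 96/5 = 2384/105.


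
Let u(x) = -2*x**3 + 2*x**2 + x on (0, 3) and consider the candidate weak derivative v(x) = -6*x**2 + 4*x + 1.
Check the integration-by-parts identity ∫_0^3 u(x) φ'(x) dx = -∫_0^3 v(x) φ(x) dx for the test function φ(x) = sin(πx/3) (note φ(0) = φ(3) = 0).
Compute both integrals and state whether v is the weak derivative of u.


LHS = -648/π^3 + 120/π, RHS = -648/π^3 + 120/π. Yes, v = u' weakly.

u(x) = -2*x**3 + 2*x**2 + x, classical derivative u'(x) = -6*x**2 + 4*x + 1.
φ(x) = sin(πx/3), so φ'(x) = π*cos(π*x/3)/3.
Note φ(0) = φ(3) = 0, so the boundary term u·φ vanishes.
LHS = ∫_0^3 u(x) φ'(x) dx = ∫_0^3 (-2*π*x^3*cos(π*x/3)/3 + 2*π*x^2*cos(π*x/3)/3 + π*x*cos(π*x/3)/3) dx. Term by term:
  ∫_0^3 -2*π*x^3*cos(π*x/3)/3 dx = -648/π^3 + 162/π;  ∫_0^3 π*x*cos(π*x/3)/3 dx = -6/π;  ∫_0^3 2*π*x^2*cos(π*x/3)/3 dx = -36/π.
Sum: -648/π^3 + 162/π − 6/π − 36/π = -648/π^3 + 120/π.
So LHS = -648/π^3 + 120/π.
∫_0^3 v(x) φ(x) dx = ∫_0^3 (-6*x^2*sin(π*x/3) + 4*x*sin(π*x/3) + sin(π*x/3)) dx. Term by term:
  ∫_0^3 -6*x^2*sin(π*x/3) dx = -162/π + 648/π^3;  ∫_0^3 4*x*sin(π*x/3) dx = 36/π;  ∫_0^3 sin(π*x/3) dx = 6/π.
Sum: -162/π + 648/π^3 + 36/π + 6/π = -120/π + 648/π^3.
So RHS = -∫_0^3 v(x) φ(x) dx = -648/π^3 + 120/π.
LHS = RHS, so the identity holds for this test φ.
Moreover u is smooth here and v(x) = u'(x) = -6*x**2 + 4*x + 1 pointwise, so the identity holds for every test function. Hence v is the weak derivative of u.


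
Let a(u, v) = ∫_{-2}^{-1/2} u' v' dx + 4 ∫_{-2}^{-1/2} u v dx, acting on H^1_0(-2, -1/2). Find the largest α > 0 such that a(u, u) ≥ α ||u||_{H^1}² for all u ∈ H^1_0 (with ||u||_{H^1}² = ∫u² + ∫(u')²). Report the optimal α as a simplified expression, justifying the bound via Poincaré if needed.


α = 1

Coercivity of a(·,·) on H^1_0(-2, -1/2) means a(u, u) ≥ α ||u||_{H^1}² for every u ∈ H^1_0.
The interval has length L = 3/2, and Poincaré/coercivity depend only on L. Here a(u, u) = ∫(u')² + (4)·∫u².
Here c = 4 ≥ 1, so a(u,u) = ∫(u')² + c∫u² ≥ ∫(u')² + ∫u² = ||u||_{H^1}², i.e. α = 1 works. No larger α is possible: a(u,u) ≥ α||u||_{H^1}² means (1−α)∫(u')² ≥ (α−c)∫u², and for the modes u_n = sin(nπ(x−x₀)/L) (x₀ the left endpoint) one has ∫u_n²/∫(u_n')² = (L/(nπ))² → 0, so a(u_n,u_n)/||u_n||_{H^1}² → 1. Hence the optimal constant is α = 1.
Therefore α = 1.
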